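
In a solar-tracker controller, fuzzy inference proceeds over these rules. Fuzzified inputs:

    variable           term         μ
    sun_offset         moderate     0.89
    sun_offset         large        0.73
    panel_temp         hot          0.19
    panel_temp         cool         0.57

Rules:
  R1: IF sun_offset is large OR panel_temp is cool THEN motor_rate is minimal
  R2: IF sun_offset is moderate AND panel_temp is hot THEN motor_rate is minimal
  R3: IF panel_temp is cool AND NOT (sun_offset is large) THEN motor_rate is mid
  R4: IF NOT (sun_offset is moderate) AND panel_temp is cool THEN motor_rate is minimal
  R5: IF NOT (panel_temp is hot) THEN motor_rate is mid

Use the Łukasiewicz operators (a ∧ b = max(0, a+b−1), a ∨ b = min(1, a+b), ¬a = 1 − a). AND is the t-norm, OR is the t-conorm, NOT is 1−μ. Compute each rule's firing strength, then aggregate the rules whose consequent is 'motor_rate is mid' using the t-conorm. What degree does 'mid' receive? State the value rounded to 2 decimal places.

0.81

R1: large=0.73, cool=0.57; OR[min(1, a+b)] → w = 1.00
R2: moderate=0.89, hot=0.19; AND[max(0, a+b−1)] → w = 0.08
R3: cool=0.57, ¬large=1−0.73=0.27; AND[max(0, a+b−1)] → w = 0.00
R4: ¬moderate=1−0.89=0.11, cool=0.57; AND[max(0, a+b−1)] → w = 0.00
R5: ¬hot=1−0.19=0.81 → w = 0.81
Rules with consequent 'mid': {R3, R5} → strengths 0.00, 0.81
Aggregate via t-conorm [min(1, a+b)]: 0.81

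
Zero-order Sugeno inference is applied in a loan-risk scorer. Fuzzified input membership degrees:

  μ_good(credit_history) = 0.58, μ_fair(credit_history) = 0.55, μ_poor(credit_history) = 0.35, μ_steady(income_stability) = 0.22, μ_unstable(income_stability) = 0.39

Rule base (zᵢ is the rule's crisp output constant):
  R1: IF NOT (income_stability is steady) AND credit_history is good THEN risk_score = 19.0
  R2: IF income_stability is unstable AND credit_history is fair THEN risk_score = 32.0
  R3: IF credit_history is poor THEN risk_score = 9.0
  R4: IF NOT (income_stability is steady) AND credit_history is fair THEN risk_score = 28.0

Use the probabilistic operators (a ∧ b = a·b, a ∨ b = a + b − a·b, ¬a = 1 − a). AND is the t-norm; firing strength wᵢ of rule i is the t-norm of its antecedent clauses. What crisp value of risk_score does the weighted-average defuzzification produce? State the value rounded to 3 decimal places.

21.178

R1 (z=19.0): ¬steady=1−0.22=0.78, good=0.58; AND[a·b] → w = 0.4524
R2 (z=32.0): unstable=0.39, fair=0.55; AND[a·b] → w = 0.2145
R3 (z=9.0): poor=0.35 → w = 0.3500
R4 (z=28.0): ¬steady=1−0.22=0.78, fair=0.55; AND[a·b] → w = 0.4290
Weighted average = (0.4524·19.0 + 0.2145·32.0 + 0.3500·9.0 + 0.4290·28.0) / (0.4524 + 0.2145 + 0.3500 + 0.4290)
  = 30.6216 / 1.4459 = 21.178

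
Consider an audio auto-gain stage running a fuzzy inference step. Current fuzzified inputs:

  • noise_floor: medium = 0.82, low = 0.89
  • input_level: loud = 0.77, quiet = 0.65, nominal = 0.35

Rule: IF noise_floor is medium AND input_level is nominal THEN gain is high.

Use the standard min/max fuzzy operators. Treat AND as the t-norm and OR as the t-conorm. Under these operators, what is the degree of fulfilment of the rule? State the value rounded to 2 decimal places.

0.35

firing strength: medium=0.82, nominal=0.35; AND[min(a, b)] → w = 0.35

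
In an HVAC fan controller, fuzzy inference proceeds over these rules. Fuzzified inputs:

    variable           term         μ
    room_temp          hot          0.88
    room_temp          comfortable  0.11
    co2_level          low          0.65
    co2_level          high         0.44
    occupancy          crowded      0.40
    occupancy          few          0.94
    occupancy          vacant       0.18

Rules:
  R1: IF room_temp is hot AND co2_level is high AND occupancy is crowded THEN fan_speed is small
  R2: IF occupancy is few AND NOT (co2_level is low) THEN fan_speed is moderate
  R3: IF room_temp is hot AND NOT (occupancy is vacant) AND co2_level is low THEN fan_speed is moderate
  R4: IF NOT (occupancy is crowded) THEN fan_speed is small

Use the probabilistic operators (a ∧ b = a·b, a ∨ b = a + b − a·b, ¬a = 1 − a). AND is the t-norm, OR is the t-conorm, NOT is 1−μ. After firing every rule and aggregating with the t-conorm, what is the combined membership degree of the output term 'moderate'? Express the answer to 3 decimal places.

R1: hot=0.88, high=0.44, crowded=0.40; AND[a·b] → w = 0.1549
R2: few=0.94, ¬low=1−0.65=0.35; AND[a·b] → w = 0.3290
R3: hot=0.88, ¬vacant=1−0.18=0.82, low=0.65; AND[a·b] → w = 0.4690
R4: ¬crowded=1−0.40=0.60 → w = 0.6000
Rules with consequent 'moderate': {R2, R3} → strengths 0.3290, 0.4690
Aggregate via t-conorm [a + b − a·b]: 0.6437

0.644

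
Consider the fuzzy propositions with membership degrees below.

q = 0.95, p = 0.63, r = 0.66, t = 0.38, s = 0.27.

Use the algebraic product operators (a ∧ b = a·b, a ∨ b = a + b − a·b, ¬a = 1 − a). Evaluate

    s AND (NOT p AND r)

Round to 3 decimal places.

NOT p = 1 − 0.6300 = 0.3700
NOT p AND r = a·b on (0.3700, 0.6600) = 0.2442
s AND (NOT p AND r) = a·b on (0.2700, 0.2442) = 0.0659

0.066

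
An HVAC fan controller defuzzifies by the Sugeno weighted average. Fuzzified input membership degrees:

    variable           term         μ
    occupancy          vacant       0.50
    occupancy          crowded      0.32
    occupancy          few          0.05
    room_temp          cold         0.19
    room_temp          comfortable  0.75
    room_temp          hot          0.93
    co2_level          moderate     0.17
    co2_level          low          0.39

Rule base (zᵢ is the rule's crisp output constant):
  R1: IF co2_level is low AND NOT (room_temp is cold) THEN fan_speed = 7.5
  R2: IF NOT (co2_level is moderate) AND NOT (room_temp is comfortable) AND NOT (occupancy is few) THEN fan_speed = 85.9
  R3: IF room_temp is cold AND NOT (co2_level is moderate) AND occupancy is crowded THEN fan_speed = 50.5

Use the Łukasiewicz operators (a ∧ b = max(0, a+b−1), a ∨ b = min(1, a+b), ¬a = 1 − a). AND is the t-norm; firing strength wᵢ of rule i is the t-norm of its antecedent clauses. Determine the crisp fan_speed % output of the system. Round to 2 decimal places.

R1 (z=7.5): low=0.39, ¬cold=1−0.19=0.81; AND[max(0, a+b−1)] → w = 0.20
R2 (z=85.9): ¬moderate=1−0.17=0.83, ¬comfortable=1−0.75=0.25, ¬few=1−0.05=0.95; AND[max(0, a+b−1)] → w = 0.03
R3 (z=50.5): cold=0.19, ¬moderate=1−0.17=0.83, crowded=0.32; AND[max(0, a+b−1)] → w = 0.00
Weighted average = (0.20·7.5 + 0.03·85.9 + 0.00·50.5) / (0.20 + 0.03 + 0.00)
  = 4.0770 / 0.2300 = 17.73

17.73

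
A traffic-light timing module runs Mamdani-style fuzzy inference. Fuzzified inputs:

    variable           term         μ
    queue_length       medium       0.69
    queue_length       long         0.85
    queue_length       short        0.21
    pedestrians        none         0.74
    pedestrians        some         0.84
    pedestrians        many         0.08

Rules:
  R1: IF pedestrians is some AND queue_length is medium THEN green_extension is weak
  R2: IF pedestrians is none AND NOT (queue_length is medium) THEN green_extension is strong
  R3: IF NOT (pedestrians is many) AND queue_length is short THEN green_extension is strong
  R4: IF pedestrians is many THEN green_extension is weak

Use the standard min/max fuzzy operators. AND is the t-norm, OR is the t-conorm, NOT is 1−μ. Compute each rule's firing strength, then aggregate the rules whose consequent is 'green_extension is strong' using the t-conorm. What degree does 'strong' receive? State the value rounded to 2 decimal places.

R1: some=0.84, medium=0.69; AND[min(a, b)] → w = 0.69
R2: none=0.74, ¬medium=1−0.69=0.31; AND[min(a, b)] → w = 0.31
R3: ¬many=1−0.08=0.92, short=0.21; AND[min(a, b)] → w = 0.21
R4: many=0.08 → w = 0.08
Rules with consequent 'strong': {R2, R3} → strengths 0.31, 0.21
Aggregate via t-conorm [max(a, b)]: 0.31

0.31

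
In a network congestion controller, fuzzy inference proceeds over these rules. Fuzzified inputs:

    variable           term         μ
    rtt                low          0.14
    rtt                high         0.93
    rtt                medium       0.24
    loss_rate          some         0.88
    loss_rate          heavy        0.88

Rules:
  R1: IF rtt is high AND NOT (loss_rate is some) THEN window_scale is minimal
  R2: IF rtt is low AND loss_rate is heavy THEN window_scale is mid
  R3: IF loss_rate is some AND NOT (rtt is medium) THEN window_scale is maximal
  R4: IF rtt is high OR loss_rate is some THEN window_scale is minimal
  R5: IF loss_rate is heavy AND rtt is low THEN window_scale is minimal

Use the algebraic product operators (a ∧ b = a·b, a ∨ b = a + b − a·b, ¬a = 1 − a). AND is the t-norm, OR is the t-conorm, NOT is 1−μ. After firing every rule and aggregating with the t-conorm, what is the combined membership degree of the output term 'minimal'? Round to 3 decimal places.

0.993

R1: high=0.93, ¬some=1−0.88=0.12; AND[a·b] → w = 0.1116
R2: low=0.14, heavy=0.88; AND[a·b] → w = 0.1232
R3: some=0.88, ¬medium=1−0.24=0.76; AND[a·b] → w = 0.6688
R4: high=0.93, some=0.88; OR[a + b − a·b] → w = 0.9916
R5: heavy=0.88, low=0.14; AND[a·b] → w = 0.1232
Rules with consequent 'minimal': {R1, R4, R5} → strengths 0.1116, 0.9916, 0.1232
Aggregate via t-conorm [a + b − a·b]: 0.9935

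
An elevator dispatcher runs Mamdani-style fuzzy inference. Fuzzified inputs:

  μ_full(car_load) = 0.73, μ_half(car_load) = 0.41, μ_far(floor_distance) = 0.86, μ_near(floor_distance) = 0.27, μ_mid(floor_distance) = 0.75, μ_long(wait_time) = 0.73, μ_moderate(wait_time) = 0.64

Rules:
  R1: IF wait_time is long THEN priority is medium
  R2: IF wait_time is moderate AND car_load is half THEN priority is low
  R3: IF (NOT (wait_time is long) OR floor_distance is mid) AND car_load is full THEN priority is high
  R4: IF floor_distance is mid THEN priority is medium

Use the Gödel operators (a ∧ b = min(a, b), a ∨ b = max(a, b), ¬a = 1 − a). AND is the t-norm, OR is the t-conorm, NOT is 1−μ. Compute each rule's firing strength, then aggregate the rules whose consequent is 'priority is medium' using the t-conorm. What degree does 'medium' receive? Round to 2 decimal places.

R1: long=0.73 → w = 0.73
R2: moderate=0.64, half=0.41; AND[min(a, b)] → w = 0.41
R3: (¬long=1−0.73=0.27 OR mid=0.75) = 0.75; AND[min(a, b)] with full=0.73 → w = 0.73
R4: mid=0.75 → w = 0.75
Rules with consequent 'medium': {R1, R4} → strengths 0.73, 0.75
Aggregate via t-conorm [max(a, b)]: 0.75

0.75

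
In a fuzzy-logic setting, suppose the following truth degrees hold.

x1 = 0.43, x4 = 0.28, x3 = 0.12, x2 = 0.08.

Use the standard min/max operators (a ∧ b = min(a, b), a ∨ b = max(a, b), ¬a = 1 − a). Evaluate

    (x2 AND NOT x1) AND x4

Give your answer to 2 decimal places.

NOT x1 = 1 − 0.43 = 0.57
x2 AND NOT x1 = min(a, b) on (0.08, 0.57) = 0.08
(x2 AND NOT x1) AND x4 = min(a, b) on (0.08, 0.28) = 0.08

0.08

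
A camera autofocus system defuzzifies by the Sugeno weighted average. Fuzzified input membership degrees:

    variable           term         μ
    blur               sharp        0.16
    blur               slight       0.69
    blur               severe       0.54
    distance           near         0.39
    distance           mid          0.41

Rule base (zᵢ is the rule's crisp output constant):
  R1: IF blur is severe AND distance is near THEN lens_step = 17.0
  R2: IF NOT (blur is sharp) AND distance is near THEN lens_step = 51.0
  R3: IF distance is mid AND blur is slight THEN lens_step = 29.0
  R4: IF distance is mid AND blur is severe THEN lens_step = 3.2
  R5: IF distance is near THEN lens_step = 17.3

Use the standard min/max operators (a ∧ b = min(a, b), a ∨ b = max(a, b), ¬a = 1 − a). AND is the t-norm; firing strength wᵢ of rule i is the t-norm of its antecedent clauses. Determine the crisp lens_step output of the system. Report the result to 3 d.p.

23.351

R1 (z=17.0): severe=0.54, near=0.39; AND[min(a, b)] → w = 0.39
R2 (z=51.0): ¬sharp=1−0.16=0.84, near=0.39; AND[min(a, b)] → w = 0.39
R3 (z=29.0): mid=0.41, slight=0.69; AND[min(a, b)] → w = 0.41
R4 (z=3.2): mid=0.41, severe=0.54; AND[min(a, b)] → w = 0.41
R5 (z=17.3): near=0.39 → w = 0.39
Weighted average = (0.39·17.0 + 0.39·51.0 + 0.41·29.0 + 0.41·3.2 + 0.39·17.3) / (0.39 + 0.39 + 0.41 + 0.41 + 0.39)
  = 46.4690 / 1.9900 = 23.351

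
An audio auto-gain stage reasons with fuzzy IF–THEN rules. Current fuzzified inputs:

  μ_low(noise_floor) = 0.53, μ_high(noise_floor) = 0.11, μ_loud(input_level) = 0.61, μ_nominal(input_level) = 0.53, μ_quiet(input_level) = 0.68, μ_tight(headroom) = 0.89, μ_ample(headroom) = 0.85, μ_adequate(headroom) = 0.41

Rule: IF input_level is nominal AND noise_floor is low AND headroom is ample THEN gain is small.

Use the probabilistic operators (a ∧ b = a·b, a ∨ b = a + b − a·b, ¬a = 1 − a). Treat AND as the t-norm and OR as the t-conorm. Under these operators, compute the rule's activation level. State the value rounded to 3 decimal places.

firing strength: nominal=0.53, low=0.53, ample=0.85; AND[a·b] → w = 0.2388

0.239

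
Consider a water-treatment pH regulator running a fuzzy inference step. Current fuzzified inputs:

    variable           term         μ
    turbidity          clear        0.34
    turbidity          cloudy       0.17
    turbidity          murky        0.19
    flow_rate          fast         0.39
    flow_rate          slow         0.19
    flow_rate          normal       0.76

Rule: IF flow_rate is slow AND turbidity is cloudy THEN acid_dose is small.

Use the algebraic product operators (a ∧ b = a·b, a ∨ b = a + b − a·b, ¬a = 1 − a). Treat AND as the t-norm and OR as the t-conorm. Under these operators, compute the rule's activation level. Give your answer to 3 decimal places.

0.032

firing strength: slow=0.19, cloudy=0.17; AND[a·b] → w = 0.0323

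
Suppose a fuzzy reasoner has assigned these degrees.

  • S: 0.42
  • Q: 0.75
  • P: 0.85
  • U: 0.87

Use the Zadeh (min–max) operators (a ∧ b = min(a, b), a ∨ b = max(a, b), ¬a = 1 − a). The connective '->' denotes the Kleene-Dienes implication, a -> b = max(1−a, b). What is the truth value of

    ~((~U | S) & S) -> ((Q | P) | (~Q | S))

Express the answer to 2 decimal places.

0.85

~U = 1 − 0.87 = 0.13
~U | S = max(a, b) on (0.13, 0.42) = 0.42
(~U | S) & S = min(a, b) on (0.42, 0.42) = 0.42
~((~U | S) & S) = 1 − 0.42 = 0.58
Q | P = max(a, b) on (0.75, 0.85) = 0.85
~Q = 1 − 0.75 = 0.25
~Q | S = max(a, b) on (0.25, 0.42) = 0.42
(Q | P) | (~Q | S) = max(a, b) on (0.85, 0.42) = 0.85
~((~U | S) & S) -> ((Q | P) | (~Q | S))  [Kleene-Dienes: max(1−a, b)] with a=0.58, b=0.85 → 0.85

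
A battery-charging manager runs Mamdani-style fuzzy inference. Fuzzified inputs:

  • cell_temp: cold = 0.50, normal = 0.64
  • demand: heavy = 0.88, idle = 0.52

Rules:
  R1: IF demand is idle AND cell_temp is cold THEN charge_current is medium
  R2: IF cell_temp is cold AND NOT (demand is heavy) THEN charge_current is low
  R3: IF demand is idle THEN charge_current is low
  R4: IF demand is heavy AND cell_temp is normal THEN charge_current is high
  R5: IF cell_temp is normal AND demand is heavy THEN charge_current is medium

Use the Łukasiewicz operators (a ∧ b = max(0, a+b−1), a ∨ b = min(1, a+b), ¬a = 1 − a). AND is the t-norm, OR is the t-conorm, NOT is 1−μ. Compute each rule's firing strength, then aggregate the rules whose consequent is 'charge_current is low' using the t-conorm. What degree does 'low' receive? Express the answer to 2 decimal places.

R1: idle=0.52, cold=0.50; AND[max(0, a+b−1)] → w = 0.02
R2: cold=0.50, ¬heavy=1−0.88=0.12; AND[max(0, a+b−1)] → w = 0.00
R3: idle=0.52 → w = 0.52
R4: heavy=0.88, normal=0.64; AND[max(0, a+b−1)] → w = 0.52
R5: normal=0.64, heavy=0.88; AND[max(0, a+b−1)] → w = 0.52
Rules with consequent 'low': {R2, R3} → strengths 0.00, 0.52
Aggregate via t-conorm [min(1, a+b)]: 0.52

0.52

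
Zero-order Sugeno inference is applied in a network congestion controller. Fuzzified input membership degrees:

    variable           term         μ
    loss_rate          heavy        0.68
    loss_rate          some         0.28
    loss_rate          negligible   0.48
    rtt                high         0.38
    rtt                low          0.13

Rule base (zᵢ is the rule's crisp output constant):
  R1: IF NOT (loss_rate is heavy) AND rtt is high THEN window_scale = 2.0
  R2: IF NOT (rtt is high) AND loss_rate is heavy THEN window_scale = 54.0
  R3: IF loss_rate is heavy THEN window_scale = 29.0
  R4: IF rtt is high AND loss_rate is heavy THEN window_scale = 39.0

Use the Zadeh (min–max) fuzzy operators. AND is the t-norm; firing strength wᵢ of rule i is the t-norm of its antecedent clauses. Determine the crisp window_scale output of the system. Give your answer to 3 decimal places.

R1 (z=2.0): ¬heavy=1−0.68=0.32, high=0.38; AND[min(a, b)] → w = 0.32
R2 (z=54.0): ¬high=1−0.38=0.62, heavy=0.68; AND[min(a, b)] → w = 0.62
R3 (z=29.0): heavy=0.68 → w = 0.68
R4 (z=39.0): high=0.38, heavy=0.68; AND[min(a, b)] → w = 0.38
Weighted average = (0.32·2.0 + 0.62·54.0 + 0.68·29.0 + 0.38·39.0) / (0.32 + 0.62 + 0.68 + 0.38)
  = 68.6600 / 2.0000 = 34.330

34.330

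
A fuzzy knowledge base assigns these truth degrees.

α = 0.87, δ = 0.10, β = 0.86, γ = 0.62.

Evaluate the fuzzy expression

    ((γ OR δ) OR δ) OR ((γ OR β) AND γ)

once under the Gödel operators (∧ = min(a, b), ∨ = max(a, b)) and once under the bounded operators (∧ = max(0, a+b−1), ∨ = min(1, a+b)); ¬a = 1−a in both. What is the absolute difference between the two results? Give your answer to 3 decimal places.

0.380

Under Gödel:
  γ OR δ = max(a, b) on (0.62, 0.10) = 0.62
  (γ OR δ) OR δ = max(a, b) on (0.62, 0.10) = 0.62
  γ OR β = max(a, b) on (0.62, 0.86) = 0.86
  (γ OR β) AND γ = min(a, b) on (0.86, 0.62) = 0.62
  ((γ OR δ) OR δ) OR ((γ OR β) AND γ) = max(a, b) on (0.62, 0.62) = 0.62
  → value = 0.6200
Under bounded:
  γ OR δ = min(1, a+b) on (0.62, 0.10) = 0.72
  (γ OR δ) OR δ = min(1, a+b) on (0.72, 0.10) = 0.82
  γ OR β = min(1, a+b) on (0.62, 0.86) = 1.00
  (γ OR β) AND γ = max(0, a+b−1) on (1.00, 0.62) = 0.62
  ((γ OR δ) OR δ) OR ((γ OR β) AND γ) = min(1, a+b) on (0.82, 0.62) = 1.00
  → value = 1.0000
|0.6200 − 1.0000| = 0.380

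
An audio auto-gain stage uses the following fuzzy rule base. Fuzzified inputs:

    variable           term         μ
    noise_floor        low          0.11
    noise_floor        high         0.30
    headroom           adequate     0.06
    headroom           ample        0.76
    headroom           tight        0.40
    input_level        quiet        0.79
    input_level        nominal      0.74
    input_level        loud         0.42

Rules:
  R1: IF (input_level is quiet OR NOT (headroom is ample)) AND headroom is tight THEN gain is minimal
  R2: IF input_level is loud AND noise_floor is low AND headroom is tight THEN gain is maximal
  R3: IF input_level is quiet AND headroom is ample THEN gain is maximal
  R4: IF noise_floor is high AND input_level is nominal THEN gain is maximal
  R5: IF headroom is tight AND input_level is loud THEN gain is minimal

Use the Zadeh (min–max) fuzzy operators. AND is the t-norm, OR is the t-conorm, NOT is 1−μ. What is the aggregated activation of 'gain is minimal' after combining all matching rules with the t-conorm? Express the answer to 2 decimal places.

0.40

R1: (quiet=0.79 OR ¬ample=1−0.76=0.24) = 0.79; AND[min(a, b)] with tight=0.40 → w = 0.40
R2: loud=0.42, low=0.11, tight=0.40; AND[min(a, b)] → w = 0.11
R3: quiet=0.79, ample=0.76; AND[min(a, b)] → w = 0.76
R4: high=0.30, nominal=0.74; AND[min(a, b)] → w = 0.30
R5: tight=0.40, loud=0.42; AND[min(a, b)] → w = 0.40
Rules with consequent 'minimal': {R1, R5} → strengths 0.40, 0.40
Aggregate via t-conorm [max(a, b)]: 0.40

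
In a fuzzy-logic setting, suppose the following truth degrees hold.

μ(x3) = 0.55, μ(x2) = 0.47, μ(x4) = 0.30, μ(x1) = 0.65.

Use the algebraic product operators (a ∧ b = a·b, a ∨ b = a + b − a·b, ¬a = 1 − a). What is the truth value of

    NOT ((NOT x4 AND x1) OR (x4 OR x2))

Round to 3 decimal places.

0.202

NOT x4 = 1 − 0.3000 = 0.7000
NOT x4 AND x1 = a·b on (0.7000, 0.6500) = 0.4550
x4 OR x2 = a + b − a·b on (0.3000, 0.4700) = 0.6290
(NOT x4 AND x1) OR (x4 OR x2) = a + b − a·b on (0.4550, 0.6290) = 0.7978
NOT ((NOT x4 AND x1) OR (x4 OR x2)) = 1 − 0.7978 = 0.2022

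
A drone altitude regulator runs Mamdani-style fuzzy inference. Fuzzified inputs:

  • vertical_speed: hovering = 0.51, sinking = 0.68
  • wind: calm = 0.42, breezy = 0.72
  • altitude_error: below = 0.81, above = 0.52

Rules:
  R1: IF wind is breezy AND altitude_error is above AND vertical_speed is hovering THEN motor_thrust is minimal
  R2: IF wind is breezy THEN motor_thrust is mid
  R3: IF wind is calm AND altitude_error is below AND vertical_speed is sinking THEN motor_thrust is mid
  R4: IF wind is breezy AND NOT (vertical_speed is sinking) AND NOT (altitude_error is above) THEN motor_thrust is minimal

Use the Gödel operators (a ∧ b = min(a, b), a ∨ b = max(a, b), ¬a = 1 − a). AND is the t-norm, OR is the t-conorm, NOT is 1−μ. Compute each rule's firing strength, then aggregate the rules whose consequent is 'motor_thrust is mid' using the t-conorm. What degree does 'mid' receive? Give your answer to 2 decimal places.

R1: breezy=0.72, above=0.52, hovering=0.51; AND[min(a, b)] → w = 0.51
R2: breezy=0.72 → w = 0.72
R3: calm=0.42, below=0.81, sinking=0.68; AND[min(a, b)] → w = 0.42
R4: breezy=0.72, ¬sinking=1−0.68=0.32, ¬above=1−0.52=0.48; AND[min(a, b)] → w = 0.32
Rules with consequent 'mid': {R2, R3} → strengths 0.72, 0.42
Aggregate via t-conorm [max(a, b)]: 0.72

0.72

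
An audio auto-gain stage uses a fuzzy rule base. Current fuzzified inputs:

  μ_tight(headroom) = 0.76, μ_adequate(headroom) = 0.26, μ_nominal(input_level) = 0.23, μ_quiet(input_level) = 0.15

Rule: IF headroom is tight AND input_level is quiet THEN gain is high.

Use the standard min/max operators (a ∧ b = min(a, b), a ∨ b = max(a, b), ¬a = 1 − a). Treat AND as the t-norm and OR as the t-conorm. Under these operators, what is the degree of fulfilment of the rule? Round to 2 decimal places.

firing strength: tight=0.76, quiet=0.15; AND[min(a, b)] → w = 0.15

0.15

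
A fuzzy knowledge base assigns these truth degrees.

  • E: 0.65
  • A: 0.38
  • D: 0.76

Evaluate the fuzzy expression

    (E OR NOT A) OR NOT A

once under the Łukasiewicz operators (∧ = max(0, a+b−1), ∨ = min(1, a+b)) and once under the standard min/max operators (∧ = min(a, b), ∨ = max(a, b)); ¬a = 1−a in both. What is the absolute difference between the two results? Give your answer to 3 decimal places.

0.350

Under Łukasiewicz:
  NOT A = 1 − 0.38 = 0.62
  E OR NOT A = min(1, a+b) on (0.65, 0.62) = 1.00
  NOT A = 1 − 0.38 = 0.62
  (E OR NOT A) OR NOT A = min(1, a+b) on (1.00, 0.62) = 1.00
  → value = 1.0000
Under standard min/max:
  NOT A = 1 − 0.38 = 0.62
  E OR NOT A = max(a, b) on (0.65, 0.62) = 0.65
  NOT A = 1 − 0.38 = 0.62
  (E OR NOT A) OR NOT A = max(a, b) on (0.65, 0.62) = 0.65
  → value = 0.6500
|1.0000 − 0.6500| = 0.350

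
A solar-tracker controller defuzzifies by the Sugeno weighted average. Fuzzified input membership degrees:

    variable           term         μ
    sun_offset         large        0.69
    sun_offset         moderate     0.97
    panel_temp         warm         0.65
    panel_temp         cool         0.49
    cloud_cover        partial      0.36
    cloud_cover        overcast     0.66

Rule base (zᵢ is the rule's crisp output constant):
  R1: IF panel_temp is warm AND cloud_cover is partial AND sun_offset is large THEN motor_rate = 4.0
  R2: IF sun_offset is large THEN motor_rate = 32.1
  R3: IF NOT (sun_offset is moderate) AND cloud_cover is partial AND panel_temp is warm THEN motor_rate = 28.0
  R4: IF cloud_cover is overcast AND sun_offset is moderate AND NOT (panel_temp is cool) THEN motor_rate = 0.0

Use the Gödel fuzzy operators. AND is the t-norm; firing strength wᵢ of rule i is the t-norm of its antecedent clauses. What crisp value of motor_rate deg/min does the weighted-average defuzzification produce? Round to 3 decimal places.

15.364

R1 (z=4.0): warm=0.65, partial=0.36, large=0.69; AND[min(a, b)] → w = 0.36
R2 (z=32.1): large=0.69 → w = 0.69
R3 (z=28.0): ¬moderate=1−0.97=0.03, partial=0.36, warm=0.65; AND[min(a, b)] → w = 0.03
R4 (z=0.0): overcast=0.66, moderate=0.97, ¬cool=1−0.49=0.51; AND[min(a, b)] → w = 0.51
Weighted average = (0.36·4.0 + 0.69·32.1 + 0.03·28.0 + 0.51·0.0) / (0.36 + 0.69 + 0.03 + 0.51)
  = 24.4290 / 1.5900 = 15.364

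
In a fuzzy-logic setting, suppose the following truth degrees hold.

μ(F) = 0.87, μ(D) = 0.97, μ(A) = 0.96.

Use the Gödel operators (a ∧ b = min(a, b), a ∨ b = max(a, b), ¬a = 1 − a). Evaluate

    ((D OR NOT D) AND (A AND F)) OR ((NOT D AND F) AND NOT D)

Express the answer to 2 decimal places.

0.87

NOT D = 1 − 0.97 = 0.03
D OR NOT D = max(a, b) on (0.97, 0.03) = 0.97
A AND F = min(a, b) on (0.96, 0.87) = 0.87
(D OR NOT D) AND (A AND F) = min(a, b) on (0.97, 0.87) = 0.87
NOT D = 1 − 0.97 = 0.03
NOT D AND F = min(a, b) on (0.03, 0.87) = 0.03
NOT D = 1 − 0.97 = 0.03
(NOT D AND F) AND NOT D = min(a, b) on (0.03, 0.03) = 0.03
((D OR NOT D) AND (A AND F)) OR ((NOT D AND F) AND NOT D) = max(a, b) on (0.87, 0.03) = 0.87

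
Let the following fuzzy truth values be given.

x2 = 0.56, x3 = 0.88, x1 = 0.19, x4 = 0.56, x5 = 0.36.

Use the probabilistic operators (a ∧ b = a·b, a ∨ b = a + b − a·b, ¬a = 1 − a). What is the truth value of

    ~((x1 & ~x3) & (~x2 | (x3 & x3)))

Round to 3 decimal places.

~x3 = 1 − 0.8800 = 0.1200
x1 & ~x3 = a·b on (0.1900, 0.1200) = 0.0228
~x2 = 1 − 0.5600 = 0.4400
x3 & x3 = a·b on (0.8800, 0.8800) = 0.7744
~x2 | (x3 & x3) = a + b − a·b on (0.4400, 0.7744) = 0.8737
(x1 & ~x3) & (~x2 | (x3 & x3)) = a·b on (0.0228, 0.8737) = 0.0199
~((x1 & ~x3) & (~x2 | (x3 & x3))) = 1 − 0.0199 = 0.9801

0.980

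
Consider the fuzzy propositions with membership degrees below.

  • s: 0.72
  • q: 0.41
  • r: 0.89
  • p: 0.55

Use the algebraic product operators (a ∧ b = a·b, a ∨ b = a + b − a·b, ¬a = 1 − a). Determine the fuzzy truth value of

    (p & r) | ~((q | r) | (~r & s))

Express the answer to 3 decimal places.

0.520

p & r = a·b on (0.5500, 0.8900) = 0.4895
q | r = a + b − a·b on (0.4100, 0.8900) = 0.9351
~r = 1 − 0.8900 = 0.1100
~r & s = a·b on (0.1100, 0.7200) = 0.0792
(q | r) | (~r & s) = a + b − a·b on (0.9351, 0.0792) = 0.9402
~((q | r) | (~r & s)) = 1 − 0.9402 = 0.0598
(p & r) | ~((q | r) | (~r & s)) = a + b − a·b on (0.4895, 0.0598) = 0.5200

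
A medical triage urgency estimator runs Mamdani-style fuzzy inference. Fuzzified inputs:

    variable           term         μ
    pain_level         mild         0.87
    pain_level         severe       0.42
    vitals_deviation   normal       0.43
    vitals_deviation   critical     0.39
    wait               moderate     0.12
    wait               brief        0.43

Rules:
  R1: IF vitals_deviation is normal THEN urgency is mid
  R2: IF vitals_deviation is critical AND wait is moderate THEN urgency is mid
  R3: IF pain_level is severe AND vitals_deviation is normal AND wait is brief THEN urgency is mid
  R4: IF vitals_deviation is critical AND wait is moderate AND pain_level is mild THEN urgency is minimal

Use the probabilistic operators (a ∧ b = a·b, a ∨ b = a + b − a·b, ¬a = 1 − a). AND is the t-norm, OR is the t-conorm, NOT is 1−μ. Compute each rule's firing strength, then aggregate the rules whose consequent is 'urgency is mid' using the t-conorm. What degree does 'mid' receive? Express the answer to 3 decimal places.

R1: normal=0.43 → w = 0.4300
R2: critical=0.39, moderate=0.12; AND[a·b] → w = 0.0468
R3: severe=0.42, normal=0.43, brief=0.43; AND[a·b] → w = 0.0777
R4: critical=0.39, moderate=0.12, mild=0.87; AND[a·b] → w = 0.0407
Rules with consequent 'mid': {R1, R2, R3} → strengths 0.4300, 0.0468, 0.0777
Aggregate via t-conorm [a + b − a·b]: 0.4989

0.499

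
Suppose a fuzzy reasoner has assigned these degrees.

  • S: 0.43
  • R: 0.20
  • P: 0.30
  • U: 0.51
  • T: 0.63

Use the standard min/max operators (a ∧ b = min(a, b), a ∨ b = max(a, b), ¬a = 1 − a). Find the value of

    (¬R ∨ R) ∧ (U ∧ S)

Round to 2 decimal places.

0.43

¬R = 1 − 0.20 = 0.80
¬R ∨ R = max(a, b) on (0.80, 0.20) = 0.80
U ∧ S = min(a, b) on (0.51, 0.43) = 0.43
(¬R ∨ R) ∧ (U ∧ S) = min(a, b) on (0.80, 0.43) = 0.43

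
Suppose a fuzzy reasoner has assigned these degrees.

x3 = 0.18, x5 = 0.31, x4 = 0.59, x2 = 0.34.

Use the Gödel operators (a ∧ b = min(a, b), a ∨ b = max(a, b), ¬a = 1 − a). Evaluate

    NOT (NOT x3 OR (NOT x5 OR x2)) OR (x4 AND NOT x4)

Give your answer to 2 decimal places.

0.41

NOT x3 = 1 − 0.18 = 0.82
NOT x5 = 1 − 0.31 = 0.69
NOT x5 OR x2 = max(a, b) on (0.69, 0.34) = 0.69
NOT x3 OR (NOT x5 OR x2) = max(a, b) on (0.82, 0.69) = 0.82
NOT (NOT x3 OR (NOT x5 OR x2)) = 1 − 0.82 = 0.18
NOT x4 = 1 − 0.59 = 0.41
x4 AND NOT x4 = min(a, b) on (0.59, 0.41) = 0.41
NOT (NOT x3 OR (NOT x5 OR x2)) OR (x4 AND NOT x4) = max(a, b) on (0.18, 0.41) = 0.41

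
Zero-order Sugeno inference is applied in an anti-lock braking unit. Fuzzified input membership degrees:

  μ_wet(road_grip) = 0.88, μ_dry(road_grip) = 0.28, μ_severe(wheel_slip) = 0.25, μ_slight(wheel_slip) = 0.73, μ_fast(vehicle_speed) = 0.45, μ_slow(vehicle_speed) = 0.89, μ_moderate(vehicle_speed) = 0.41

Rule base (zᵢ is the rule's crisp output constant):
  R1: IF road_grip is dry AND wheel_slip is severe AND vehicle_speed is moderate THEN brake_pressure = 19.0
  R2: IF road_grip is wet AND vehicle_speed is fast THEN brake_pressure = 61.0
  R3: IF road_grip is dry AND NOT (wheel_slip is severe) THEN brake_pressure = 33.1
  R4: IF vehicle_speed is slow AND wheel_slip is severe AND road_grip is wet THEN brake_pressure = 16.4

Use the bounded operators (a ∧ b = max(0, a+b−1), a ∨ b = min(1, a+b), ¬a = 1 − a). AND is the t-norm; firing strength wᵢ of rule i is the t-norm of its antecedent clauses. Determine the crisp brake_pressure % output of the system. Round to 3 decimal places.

56.450

R1 (z=19.0): dry=0.28, severe=0.25, moderate=0.41; AND[max(0, a+b−1)] → w = 0.00
R2 (z=61.0): wet=0.88, fast=0.45; AND[max(0, a+b−1)] → w = 0.33
R3 (z=33.1): dry=0.28, ¬severe=1−0.25=0.75; AND[max(0, a+b−1)] → w = 0.03
R4 (z=16.4): slow=0.89, severe=0.25, wet=0.88; AND[max(0, a+b−1)] → w = 0.02
Weighted average = (0.00·19.0 + 0.33·61.0 + 0.03·33.1 + 0.02·16.4) / (0.00 + 0.33 + 0.03 + 0.02)
  = 21.4510 / 0.3800 = 56.450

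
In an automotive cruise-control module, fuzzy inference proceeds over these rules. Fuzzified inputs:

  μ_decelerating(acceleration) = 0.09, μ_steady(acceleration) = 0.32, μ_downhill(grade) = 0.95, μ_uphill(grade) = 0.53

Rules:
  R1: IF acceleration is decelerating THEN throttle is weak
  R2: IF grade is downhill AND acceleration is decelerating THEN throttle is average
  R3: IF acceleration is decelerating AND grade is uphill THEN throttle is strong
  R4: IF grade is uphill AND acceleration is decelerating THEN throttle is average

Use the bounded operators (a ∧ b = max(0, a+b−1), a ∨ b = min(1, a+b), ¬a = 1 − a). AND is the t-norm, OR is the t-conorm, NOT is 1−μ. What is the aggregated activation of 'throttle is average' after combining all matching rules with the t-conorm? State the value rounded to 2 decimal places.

R1: decelerating=0.09 → w = 0.09
R2: downhill=0.95, decelerating=0.09; AND[max(0, a+b−1)] → w = 0.04
R3: decelerating=0.09, uphill=0.53; AND[max(0, a+b−1)] → w = 0.00
R4: uphill=0.53, decelerating=0.09; AND[max(0, a+b−1)] → w = 0.00
Rules with consequent 'average': {R2, R4} → strengths 0.04, 0.00
Aggregate via t-conorm [min(1, a+b)]: 0.04

0.04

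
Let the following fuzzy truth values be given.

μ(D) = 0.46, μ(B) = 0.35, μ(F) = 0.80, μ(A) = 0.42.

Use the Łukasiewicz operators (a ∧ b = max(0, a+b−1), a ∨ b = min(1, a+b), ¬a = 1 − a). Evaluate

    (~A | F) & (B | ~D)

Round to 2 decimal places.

0.89

~A = 1 − 0.42 = 0.58
~A | F = min(1, a+b) on (0.58, 0.80) = 1.00
~D = 1 − 0.46 = 0.54
B | ~D = min(1, a+b) on (0.35, 0.54) = 0.89
(~A | F) & (B | ~D) = max(0, a+b−1) on (1.00, 0.89) = 0.89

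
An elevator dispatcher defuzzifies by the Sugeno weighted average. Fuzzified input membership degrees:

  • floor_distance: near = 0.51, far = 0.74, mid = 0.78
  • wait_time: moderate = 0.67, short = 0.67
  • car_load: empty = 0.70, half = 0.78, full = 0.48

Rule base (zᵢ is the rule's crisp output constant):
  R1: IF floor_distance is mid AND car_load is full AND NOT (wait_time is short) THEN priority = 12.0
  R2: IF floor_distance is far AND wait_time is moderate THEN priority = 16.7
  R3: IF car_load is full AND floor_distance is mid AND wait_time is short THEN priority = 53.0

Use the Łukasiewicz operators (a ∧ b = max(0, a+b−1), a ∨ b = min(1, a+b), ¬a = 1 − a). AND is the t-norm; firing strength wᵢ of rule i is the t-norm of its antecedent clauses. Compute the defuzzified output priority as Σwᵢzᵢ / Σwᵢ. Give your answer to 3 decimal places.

16.700

R1 (z=12.0): mid=0.78, full=0.48, ¬short=1−0.67=0.33; AND[max(0, a+b−1)] → w = 0.00
R2 (z=16.7): far=0.74, moderate=0.67; AND[max(0, a+b−1)] → w = 0.41
R3 (z=53.0): full=0.48, mid=0.78, short=0.67; AND[max(0, a+b−1)] → w = 0.00
Weighted average = (0.00·12.0 + 0.41·16.7 + 0.00·53.0) / (0.00 + 0.41 + 0.00)
  = 6.8470 / 0.4100 = 16.700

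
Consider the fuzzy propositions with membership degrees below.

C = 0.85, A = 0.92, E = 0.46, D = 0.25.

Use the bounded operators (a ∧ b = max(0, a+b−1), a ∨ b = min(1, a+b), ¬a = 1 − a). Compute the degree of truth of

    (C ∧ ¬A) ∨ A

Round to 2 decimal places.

¬A = 1 − 0.92 = 0.08
C ∧ ¬A = max(0, a+b−1) on (0.85, 0.08) = 0.00
(C ∧ ¬A) ∨ A = min(1, a+b) on (0.00, 0.92) = 0.92

0.92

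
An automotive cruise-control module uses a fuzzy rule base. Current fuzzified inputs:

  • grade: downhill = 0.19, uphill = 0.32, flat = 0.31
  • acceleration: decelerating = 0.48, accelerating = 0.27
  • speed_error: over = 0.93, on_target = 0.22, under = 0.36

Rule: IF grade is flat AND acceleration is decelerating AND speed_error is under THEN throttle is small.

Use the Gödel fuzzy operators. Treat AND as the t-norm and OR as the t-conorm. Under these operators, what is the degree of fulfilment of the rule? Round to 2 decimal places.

0.31

firing strength: flat=0.31, decelerating=0.48, under=0.36; AND[min(a, b)] → w = 0.31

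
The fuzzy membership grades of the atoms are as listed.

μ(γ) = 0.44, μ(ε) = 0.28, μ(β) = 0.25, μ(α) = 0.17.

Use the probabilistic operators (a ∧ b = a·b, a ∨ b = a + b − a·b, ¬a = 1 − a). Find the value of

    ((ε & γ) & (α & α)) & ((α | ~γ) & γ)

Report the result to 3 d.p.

ε & γ = a·b on (0.2800, 0.4400) = 0.1232
α & α = a·b on (0.1700, 0.1700) = 0.0289
(ε & γ) & (α & α) = a·b on (0.1232, 0.0289) = 0.0036
~γ = 1 − 0.4400 = 0.5600
α | ~γ = a + b − a·b on (0.1700, 0.5600) = 0.6348
(α | ~γ) & γ = a·b on (0.6348, 0.4400) = 0.2793
((ε & γ) & (α & α)) & ((α | ~γ) & γ) = a·b on (0.0036, 0.2793) = 0.0010

0.001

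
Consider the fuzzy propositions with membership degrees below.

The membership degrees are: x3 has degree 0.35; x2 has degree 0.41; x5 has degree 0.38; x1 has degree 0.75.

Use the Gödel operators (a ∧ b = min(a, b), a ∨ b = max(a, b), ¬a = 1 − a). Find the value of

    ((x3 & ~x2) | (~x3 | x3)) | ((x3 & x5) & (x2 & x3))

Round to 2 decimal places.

0.65

~x2 = 1 − 0.41 = 0.59
x3 & ~x2 = min(a, b) on (0.35, 0.59) = 0.35
~x3 = 1 − 0.35 = 0.65
~x3 | x3 = max(a, b) on (0.65, 0.35) = 0.65
(x3 & ~x2) | (~x3 | x3) = max(a, b) on (0.35, 0.65) = 0.65
x3 & x5 = min(a, b) on (0.35, 0.38) = 0.35
x2 & x3 = min(a, b) on (0.41, 0.35) = 0.35
(x3 & x5) & (x2 & x3) = min(a, b) on (0.35, 0.35) = 0.35
((x3 & ~x2) | (~x3 | x3)) | ((x3 & x5) & (x2 & x3)) = max(a, b) on (0.65, 0.35) = 0.65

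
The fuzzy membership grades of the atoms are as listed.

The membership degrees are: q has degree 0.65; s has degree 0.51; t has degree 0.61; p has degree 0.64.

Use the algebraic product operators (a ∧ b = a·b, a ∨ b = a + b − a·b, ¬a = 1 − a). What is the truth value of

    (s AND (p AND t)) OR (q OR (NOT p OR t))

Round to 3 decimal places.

p AND t = a·b on (0.6400, 0.6100) = 0.3904
s AND (p AND t) = a·b on (0.5100, 0.3904) = 0.1991
NOT p = 1 − 0.6400 = 0.3600
NOT p OR t = a + b − a·b on (0.3600, 0.6100) = 0.7504
q OR (NOT p OR t) = a + b − a·b on (0.6500, 0.7504) = 0.9126
(s AND (p AND t)) OR (q OR (NOT p OR t)) = a + b − a·b on (0.1991, 0.9126) = 0.9300

0.930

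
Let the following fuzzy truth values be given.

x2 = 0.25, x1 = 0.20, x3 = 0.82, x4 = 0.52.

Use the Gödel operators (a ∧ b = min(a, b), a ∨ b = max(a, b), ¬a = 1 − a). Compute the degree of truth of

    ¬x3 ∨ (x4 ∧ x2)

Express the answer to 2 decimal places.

¬x3 = 1 − 0.82 = 0.18
x4 ∧ x2 = min(a, b) on (0.52, 0.25) = 0.25
¬x3 ∨ (x4 ∧ x2) = max(a, b) on (0.18, 0.25) = 0.25

0.25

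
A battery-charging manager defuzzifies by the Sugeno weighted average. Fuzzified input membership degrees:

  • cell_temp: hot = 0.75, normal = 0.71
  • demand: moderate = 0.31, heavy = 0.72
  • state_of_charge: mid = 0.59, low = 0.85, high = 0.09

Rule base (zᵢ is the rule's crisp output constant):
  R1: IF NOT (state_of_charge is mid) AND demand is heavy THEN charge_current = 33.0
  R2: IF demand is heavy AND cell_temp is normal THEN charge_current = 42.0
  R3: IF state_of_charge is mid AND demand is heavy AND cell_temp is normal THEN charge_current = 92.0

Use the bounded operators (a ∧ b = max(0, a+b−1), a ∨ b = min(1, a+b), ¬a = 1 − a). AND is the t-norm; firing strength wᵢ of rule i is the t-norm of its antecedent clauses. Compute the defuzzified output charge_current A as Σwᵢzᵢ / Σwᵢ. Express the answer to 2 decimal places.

R1 (z=33.0): ¬mid=1−0.59=0.41, heavy=0.72; AND[max(0, a+b−1)] → w = 0.13
R2 (z=42.0): heavy=0.72, normal=0.71; AND[max(0, a+b−1)] → w = 0.43
R3 (z=92.0): mid=0.59, heavy=0.72, normal=0.71; AND[max(0, a+b−1)] → w = 0.02
Weighted average = (0.13·33.0 + 0.43·42.0 + 0.02·92.0) / (0.13 + 0.43 + 0.02)
  = 24.1900 / 0.5800 = 41.71

41.71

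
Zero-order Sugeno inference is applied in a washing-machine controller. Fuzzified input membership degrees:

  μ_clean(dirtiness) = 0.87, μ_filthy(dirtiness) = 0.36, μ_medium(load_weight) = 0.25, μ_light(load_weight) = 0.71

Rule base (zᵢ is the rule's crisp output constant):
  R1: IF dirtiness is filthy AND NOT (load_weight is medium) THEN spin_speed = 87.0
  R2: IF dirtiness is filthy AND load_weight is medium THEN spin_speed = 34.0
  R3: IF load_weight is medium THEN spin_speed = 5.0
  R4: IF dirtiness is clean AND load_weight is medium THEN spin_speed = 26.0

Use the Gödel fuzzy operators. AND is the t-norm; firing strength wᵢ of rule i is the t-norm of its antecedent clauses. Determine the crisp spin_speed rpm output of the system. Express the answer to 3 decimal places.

42.856

R1 (z=87.0): filthy=0.36, ¬medium=1−0.25=0.75; AND[min(a, b)] → w = 0.36
R2 (z=34.0): filthy=0.36, medium=0.25; AND[min(a, b)] → w = 0.25
R3 (z=5.0): medium=0.25 → w = 0.25
R4 (z=26.0): clean=0.87, medium=0.25; AND[min(a, b)] → w = 0.25
Weighted average = (0.36·87.0 + 0.25·34.0 + 0.25·5.0 + 0.25·26.0) / (0.36 + 0.25 + 0.25 + 0.25)
  = 47.5700 / 1.1100 = 42.856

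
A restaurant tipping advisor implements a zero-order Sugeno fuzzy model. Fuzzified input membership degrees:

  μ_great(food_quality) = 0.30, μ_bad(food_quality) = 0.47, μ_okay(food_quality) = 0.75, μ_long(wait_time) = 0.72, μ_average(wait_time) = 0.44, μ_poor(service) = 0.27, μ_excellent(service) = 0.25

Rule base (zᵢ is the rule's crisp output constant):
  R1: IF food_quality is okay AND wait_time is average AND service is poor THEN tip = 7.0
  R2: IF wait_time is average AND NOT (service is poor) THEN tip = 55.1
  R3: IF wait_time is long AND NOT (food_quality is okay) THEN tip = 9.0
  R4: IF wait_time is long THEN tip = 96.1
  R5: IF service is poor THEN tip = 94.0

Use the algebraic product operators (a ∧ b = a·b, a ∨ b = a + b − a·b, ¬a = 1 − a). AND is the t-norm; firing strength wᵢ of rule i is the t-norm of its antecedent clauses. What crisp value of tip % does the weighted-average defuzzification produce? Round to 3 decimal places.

R1 (z=7.0): okay=0.75, average=0.44, poor=0.27; AND[a·b] → w = 0.0891
R2 (z=55.1): average=0.44, ¬poor=1−0.27=0.73; AND[a·b] → w = 0.3212
R3 (z=9.0): long=0.72, ¬okay=1−0.75=0.25; AND[a·b] → w = 0.1800
R4 (z=96.1): long=0.72 → w = 0.7200
R5 (z=94.0): poor=0.27 → w = 0.2700
Weighted average = (0.0891·7.0 + 0.3212·55.1 + 0.1800·9.0 + 0.7200·96.1 + 0.2700·94.0) / (0.0891 + 0.3212 + 0.1800 + 0.7200 + 0.2700)
  = 114.5138 / 1.5803 = 72.463

72.463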